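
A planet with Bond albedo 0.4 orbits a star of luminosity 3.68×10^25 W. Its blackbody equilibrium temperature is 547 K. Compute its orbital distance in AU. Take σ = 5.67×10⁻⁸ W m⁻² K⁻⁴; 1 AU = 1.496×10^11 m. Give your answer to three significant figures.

Energy balance gives S = 4σT⁴/(1−α) = 33840 W m⁻².
From L = 4πd²S, d = √(3.68×10^25/(4π·33840)) = 9.302×10^9 m = 0.06218 AU.

0.0622 AU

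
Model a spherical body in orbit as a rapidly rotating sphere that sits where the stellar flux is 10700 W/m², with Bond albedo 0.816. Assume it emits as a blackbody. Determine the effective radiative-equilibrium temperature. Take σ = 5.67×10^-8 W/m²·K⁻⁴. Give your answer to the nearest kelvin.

The planet absorbs (1−α)S over its disc πR² and re-emits over 4πR², so the mean absorbed flux is (1−0.816)·10700/4 = 492.2 W/m².
Balancing against σT⁴: T = (492.2/5.67×10⁻⁸)^(1/4) = 305.2 K.

305 K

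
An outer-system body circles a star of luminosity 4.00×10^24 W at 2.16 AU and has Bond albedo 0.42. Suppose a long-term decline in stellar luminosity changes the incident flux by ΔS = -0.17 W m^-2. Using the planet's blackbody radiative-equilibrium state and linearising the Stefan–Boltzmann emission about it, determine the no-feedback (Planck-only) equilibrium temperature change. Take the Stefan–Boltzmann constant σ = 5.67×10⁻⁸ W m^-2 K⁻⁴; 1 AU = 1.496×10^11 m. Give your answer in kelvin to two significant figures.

-0.74 kelvin

Orbital distance: d = 2.16 AU = 3.231×10^11 m.
Flux at the orbit: S = L/(4πd²) = 4.00×10^24/(4π·(3.23×10^11)²) = 3.048 W m^-2.
The baseline emission temperature is T_e = 52.84 K.
ΔF = Δ[S(1−α)]/4 = (1−0.42)·-0.17/4 = -0.02465 W m^-2.
The Planck feedback parameter is 4σT_e³ = 0.03346 W m^-2/K.
ΔT₀ = ΔF/λ_P = -0.02465/0.03346 = -0.737 K.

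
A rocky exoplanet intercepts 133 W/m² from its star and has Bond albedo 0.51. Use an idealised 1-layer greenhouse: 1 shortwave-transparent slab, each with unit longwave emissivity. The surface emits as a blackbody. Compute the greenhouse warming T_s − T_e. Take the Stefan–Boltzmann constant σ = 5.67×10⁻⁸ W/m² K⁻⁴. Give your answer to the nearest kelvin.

Top-of-atmosphere balance: σT_e⁴ = S(1−α)/4 = 16.29 W/m² → T_e = 130.2 K.
T_s = (N+1)^(1/4)·T_e = 154.8 K.
Warming: T_s − T_e = 24.63 K.

25 K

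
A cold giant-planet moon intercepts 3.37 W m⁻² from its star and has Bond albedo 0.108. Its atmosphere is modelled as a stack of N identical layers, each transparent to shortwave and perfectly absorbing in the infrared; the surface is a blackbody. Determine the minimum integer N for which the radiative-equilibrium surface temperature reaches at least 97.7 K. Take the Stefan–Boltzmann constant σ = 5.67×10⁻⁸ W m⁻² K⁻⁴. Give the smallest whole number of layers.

6

OLR = S(1−α)/4 = 0.7515 W m⁻²; the top layer radiates at T_e = 60.34 K.
Need (N+1)T_e⁴ ≥ T_s⁴, i.e. N+1 ≥ (97.7/60.34)⁴ = 6.874.
So N ≥ 5.874; the smallest integer is N = 6.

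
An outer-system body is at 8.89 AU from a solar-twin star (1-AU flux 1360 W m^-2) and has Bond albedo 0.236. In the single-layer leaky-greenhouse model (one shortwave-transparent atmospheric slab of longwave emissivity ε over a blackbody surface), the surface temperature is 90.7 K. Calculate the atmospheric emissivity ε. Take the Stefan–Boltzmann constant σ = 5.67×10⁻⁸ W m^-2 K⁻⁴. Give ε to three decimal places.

By the inverse-square law, S = 1360/8.89² = 17.21 W m^-2.
TOA balance gives T_e = 87.26 K.
Since (2−ε)/2 = (T_e/T_s)⁴ = 0.8566, ε = 0.2869.

0.287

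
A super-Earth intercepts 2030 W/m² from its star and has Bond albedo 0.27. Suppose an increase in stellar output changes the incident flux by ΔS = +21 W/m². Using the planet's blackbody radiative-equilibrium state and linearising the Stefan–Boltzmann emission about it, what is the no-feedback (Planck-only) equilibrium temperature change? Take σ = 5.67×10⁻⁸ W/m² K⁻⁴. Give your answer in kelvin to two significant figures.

0.74 K

Unperturbed T_e = [2030·(1−0.27)/(4σ)]^¼ = 284.3 K.
TOA radiative forcing: ΔF = (1−α)ΔS/4 = 0.73·(+21)/4 = 3.833 W/m².
Linearising σT⁴ gives d(σT⁴)/dT = 4σT_e³ = 5.212 W/m² per K.
Hence the no-feedback warming is ΔF/(4σT_e³) = 0.735 K.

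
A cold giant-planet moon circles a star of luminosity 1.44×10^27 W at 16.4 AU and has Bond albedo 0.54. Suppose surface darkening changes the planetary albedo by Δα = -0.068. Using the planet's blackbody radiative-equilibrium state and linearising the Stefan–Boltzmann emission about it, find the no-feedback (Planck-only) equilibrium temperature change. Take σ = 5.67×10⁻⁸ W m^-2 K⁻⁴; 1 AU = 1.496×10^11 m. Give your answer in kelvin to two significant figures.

2.9 K

d = 16.4 × 1.496×10^11 m = 2.453×10^12 m.
Flux at the orbit: S = L/(4πd²) = 1.44×10^27/(4π·(2.45×10^12)²) = 19.04 W m^-2.
Reference equilibrium: T_e = [S(1−α)/(4σ)]^(1/4) = 78.83 K.
TOA radiative forcing: ΔF = −S·Δα/4 = −19.04·(-0.068)/4 = 0.3236 W m^-2.
Planck response: λ_P = 4σT_e³ = 4·5.67×10⁻⁸·(78.83)³ = 0.1111 W m^-2/K.
ΔT₀ = ΔF/λ_P = 0.3236/0.1111 = 2.91 K.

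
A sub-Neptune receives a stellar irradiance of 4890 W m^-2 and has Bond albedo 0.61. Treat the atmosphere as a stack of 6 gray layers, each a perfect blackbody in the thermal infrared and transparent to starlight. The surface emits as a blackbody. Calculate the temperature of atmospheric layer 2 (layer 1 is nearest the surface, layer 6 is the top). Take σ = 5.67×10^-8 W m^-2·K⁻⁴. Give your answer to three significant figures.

Top-of-atmosphere balance: σT_e⁴ = S(1−α)/4 = 476.8 W m^-2 → T_e = 302.8 K.
Each opaque layer satisfies 2T_j⁴ = T_{j−1}⁴ + T_{j+1}⁴, giving T_k⁴ = (N+1−k)T_e⁴.
With k = 2: T_2 = (6+1−2)^¼·302.8 K = 452.8 K.

453 K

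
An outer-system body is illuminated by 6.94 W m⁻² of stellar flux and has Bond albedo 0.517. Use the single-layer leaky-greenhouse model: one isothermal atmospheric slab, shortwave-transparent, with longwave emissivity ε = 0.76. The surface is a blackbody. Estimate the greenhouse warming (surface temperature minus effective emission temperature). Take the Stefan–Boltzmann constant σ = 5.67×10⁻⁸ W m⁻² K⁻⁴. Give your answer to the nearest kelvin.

8 kelvin

Effective emission temperature (TOA balance): σT_e⁴ = S(1−α)/4 = 0.8380 W m⁻² → T_e = 62.00 K.
The surface balance (absorbed SW + ε·downward IR = σT_s⁴) with T_a⁴ = T_s⁴/2 reduces to T_s = T_e·[2/(2−ε)]^¼ = 69.87 K.
The atmosphere warms the surface by 7.871 K.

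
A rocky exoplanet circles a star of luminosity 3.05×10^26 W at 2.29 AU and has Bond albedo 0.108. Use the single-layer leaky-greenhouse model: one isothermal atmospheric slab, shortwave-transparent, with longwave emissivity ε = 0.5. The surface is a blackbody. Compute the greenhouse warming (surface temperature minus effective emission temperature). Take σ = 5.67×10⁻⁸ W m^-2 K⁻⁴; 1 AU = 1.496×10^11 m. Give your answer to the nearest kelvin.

13 kelvin

d = 2.29 × 1.496×10^11 m = 3.426×10^11 m.
S = L/(4πd²) = 206.8 W m^-2.
At the top of the atmosphere, σT_e⁴ = S(1−α)/4 = 46.12 W m^-2, giving T_e = 168.9 K.
Surface balance with a leaky layer gives σT_s⁴ = σT_e⁴·2/(2−ε), so T_s = T_e·[2/(2−0.5)]^(1/4) = 181.5 K.
T_s − T_e = 181.5 − 168.9 = 12.59 K.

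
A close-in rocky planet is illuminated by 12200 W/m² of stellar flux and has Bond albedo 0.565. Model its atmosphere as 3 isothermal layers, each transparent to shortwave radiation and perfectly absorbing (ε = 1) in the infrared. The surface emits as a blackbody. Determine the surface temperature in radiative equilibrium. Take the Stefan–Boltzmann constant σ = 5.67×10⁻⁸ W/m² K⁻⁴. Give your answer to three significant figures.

553 kelvin

Top-of-atmosphere balance: σT_e⁴ = S(1−α)/4 = 1327 W/m² → T_e = 391.1 K.
Layer-by-layer balance gives σT_s⁴ = (N+1)σT_e⁴, so T_s = 4^¼·391.1 = 553.1 K.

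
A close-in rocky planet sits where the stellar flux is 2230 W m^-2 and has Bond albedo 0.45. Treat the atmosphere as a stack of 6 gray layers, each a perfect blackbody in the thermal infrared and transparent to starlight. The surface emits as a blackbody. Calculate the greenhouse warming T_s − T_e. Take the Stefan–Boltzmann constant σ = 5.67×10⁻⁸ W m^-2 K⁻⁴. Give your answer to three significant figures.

The effective emission temperature is T_e = [S(1−α)/(4σ)]^¼ = 271.2 K.
T_s = (N+1)^(1/4)·T_e = 441.1 K.
Warming: T_s − T_e = 169.9 K.

170 kelvin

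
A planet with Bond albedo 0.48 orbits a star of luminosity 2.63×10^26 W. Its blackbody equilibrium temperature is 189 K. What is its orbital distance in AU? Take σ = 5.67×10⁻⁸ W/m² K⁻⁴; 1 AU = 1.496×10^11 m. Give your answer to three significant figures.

1.30 AU

The flux needed for this T is 4σT⁴/(1−0.48) = 556.5 W/m².
Then d = [L/(4πS)]^(1/2) = 1.939×10^11 m, i.e. 1.296 AU.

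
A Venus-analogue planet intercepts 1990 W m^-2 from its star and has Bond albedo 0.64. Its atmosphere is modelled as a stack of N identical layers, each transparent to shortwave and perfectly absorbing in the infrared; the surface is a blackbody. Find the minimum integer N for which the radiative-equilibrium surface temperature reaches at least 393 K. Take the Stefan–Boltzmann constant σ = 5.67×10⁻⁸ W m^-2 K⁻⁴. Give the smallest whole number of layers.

OLR = S(1−α)/4 = 179.1 W m^-2; the top layer radiates at T_e = 237.1 K.
T_s = (N+1)^(1/4)·T_e ≥ 393 K requires N+1 ≥ (T_s/T_e)⁴ = (393/237.1)⁴ = 7.552.
The minimum whole number is N = 7.

7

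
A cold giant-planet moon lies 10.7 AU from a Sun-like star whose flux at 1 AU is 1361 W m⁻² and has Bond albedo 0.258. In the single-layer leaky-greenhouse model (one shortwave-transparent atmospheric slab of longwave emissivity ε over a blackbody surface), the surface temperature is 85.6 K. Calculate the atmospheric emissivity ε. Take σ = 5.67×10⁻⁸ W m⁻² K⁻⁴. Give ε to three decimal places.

0.551

Irradiance scales as 1/d², so S = 1361 W m⁻² × (1/10.7)² = 11.89 W m⁻².
TOA balance gives T_e = 78.97 K.
T_s⁴ = T_e⁴·2/(2−ε) → ε = 2 − 2(T_e/T_s)⁴ = 2 − 2·(78.97/85.6)⁴ = 0.5513.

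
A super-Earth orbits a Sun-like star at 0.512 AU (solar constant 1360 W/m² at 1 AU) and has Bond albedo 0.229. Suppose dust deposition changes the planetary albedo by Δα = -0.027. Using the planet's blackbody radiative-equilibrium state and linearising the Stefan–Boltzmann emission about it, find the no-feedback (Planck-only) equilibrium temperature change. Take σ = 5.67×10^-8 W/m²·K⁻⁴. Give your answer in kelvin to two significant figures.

3.2 K

Irradiance scales as 1/d², so S = 1360 W/m² × (1/0.512)² = 5188 W/m².
Unperturbed T_e = [5188·(1−0.229)/(4σ)]^¼ = 364.4 K.
ΔF = −(S/4)Δα = −(5188/4)×(-0.027) = 35.02 W/m².
Planck response: λ_P = 4σT_e³ = 4·5.67×10⁻⁸·(364.4)³ = 10.98 W/m²/K.
So ΔT₀ = 35.02/10.98 = 3.19 K.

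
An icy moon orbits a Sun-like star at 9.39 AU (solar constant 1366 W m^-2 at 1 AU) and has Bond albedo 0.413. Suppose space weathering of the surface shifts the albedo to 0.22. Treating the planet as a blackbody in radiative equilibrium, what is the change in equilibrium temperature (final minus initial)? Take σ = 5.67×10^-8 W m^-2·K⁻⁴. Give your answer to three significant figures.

5.86 K

Irradiance scales as 1/d², so S = 1366 W m^-2 × (1/9.39)² = 15.49 W m^-2.
With α = 0.413, T₁ = 79.58 K.
Final:   T₂ = [S(1−0.22)/(4σ)]^(1/4) = 85.44 K.
ΔT = T₂ − T₁ = 5.861 K.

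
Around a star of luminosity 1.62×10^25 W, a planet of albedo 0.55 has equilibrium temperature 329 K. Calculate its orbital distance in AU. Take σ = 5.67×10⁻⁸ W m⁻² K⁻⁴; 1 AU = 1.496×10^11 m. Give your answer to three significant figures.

The flux needed for this T is 4σT⁴/(1−0.55) = 5905 W m⁻².
Then d = [L/(4πS)]^(1/2) = 1.478×10^10 m, i.e. 0.09877 AU.

0.0988 AU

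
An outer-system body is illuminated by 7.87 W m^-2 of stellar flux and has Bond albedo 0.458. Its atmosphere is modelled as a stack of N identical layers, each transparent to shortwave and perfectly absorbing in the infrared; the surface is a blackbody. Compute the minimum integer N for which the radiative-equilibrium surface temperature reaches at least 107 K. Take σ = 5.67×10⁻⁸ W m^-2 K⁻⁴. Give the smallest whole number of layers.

6

The effective emission temperature is T_e = [S(1−α)/(4σ)]^¼ = 65.85 K.
T_s = (N+1)^(1/4)·T_e ≥ 107 K requires N+1 ≥ (T_s/T_e)⁴ = (107/65.85)⁴ = 6.970.
Rounding up, N = 6.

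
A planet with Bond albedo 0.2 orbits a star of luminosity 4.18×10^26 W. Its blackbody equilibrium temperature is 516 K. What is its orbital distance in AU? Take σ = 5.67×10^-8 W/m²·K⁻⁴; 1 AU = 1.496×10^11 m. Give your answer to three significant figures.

0.272 AU

Energy balance gives S = 4σT⁴/(1−α) = 20100 W/m².
S = L/(4πd²) → d = √(L/4πS) = √(4.18×10^26/(4π·20100)) = 4.068×10^10 m = 0.2719 AU.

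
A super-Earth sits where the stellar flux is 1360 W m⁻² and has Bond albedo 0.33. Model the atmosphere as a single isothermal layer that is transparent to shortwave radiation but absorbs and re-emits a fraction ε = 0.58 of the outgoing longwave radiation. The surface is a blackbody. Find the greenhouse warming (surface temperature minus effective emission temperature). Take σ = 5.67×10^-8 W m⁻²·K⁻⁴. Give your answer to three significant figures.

22.5 K

At the top of the atmosphere, σT_e⁴ = S(1−α)/4 = 227.8 W m⁻², giving T_e = 251.8 K.
The surface balance (absorbed SW + ε·downward IR = σT_s⁴) with T_a⁴ = T_s⁴/2 reduces to T_s = T_e·[2/(2−ε)]^¼ = 274.3 K.
The atmosphere warms the surface by 22.51 K.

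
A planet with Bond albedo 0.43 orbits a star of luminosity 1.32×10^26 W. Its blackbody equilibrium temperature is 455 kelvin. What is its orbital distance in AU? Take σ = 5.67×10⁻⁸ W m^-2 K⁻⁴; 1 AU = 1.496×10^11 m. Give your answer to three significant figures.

0.166 AU

Energy balance gives S = 4σT⁴/(1−α) = 17050 W m^-2.
From L = 4πd²S, d = √(1.32×10^26/(4π·17050)) = 2.482×10^10 m = 0.1659 AU.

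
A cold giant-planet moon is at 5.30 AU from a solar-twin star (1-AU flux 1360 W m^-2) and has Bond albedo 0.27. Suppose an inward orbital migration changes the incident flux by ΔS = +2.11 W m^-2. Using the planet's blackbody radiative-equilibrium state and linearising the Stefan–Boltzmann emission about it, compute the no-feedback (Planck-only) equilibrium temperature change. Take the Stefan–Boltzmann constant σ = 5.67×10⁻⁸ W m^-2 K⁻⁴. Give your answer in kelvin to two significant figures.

Flux at the orbit: S = 1360/(5.30)² = 48.42 W m^-2.
The baseline emission temperature is T_e = 111.7 K.
Only a fraction (1−α) is absorbed and it's spread over 4πR², so ΔF = (1−α)ΔS/4 = 0.3851 W m^-2.
Linearising σT⁴ gives d(σT⁴)/dT = 4σT_e³ = 0.3163 W m^-2 per K.
Hence the no-feedback warming is ΔF/(4σT_e³) = 1.22 K.

1.2 K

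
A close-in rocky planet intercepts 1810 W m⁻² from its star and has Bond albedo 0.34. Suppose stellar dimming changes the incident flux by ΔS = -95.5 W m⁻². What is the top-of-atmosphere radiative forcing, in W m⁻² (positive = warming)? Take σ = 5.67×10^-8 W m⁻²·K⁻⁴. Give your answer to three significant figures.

TOA radiative forcing: ΔF = (1−α)ΔS/4 = 0.66·(-95.5)/4 = -15.76 W m⁻².

-15.8 W m⁻²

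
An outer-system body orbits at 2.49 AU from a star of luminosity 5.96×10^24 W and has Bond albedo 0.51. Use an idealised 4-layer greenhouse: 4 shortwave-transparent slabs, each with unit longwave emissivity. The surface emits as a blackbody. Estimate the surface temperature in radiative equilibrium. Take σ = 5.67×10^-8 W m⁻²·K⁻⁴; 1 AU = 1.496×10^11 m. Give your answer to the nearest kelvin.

Orbital distance: d = 2.49 AU = 3.725×10^11 m.
S = L/(4πd²) = 3.418 W m⁻².
Top-of-atmosphere balance: σT_e⁴ = S(1−α)/4 = 0.4187 W m⁻² → T_e = 52.13 K.
With N = 4 opaque layers, T_s = (N+1)^(1/4)·T_e = 5^(1/4)·52.13 = 77.95 K.

78 kelvin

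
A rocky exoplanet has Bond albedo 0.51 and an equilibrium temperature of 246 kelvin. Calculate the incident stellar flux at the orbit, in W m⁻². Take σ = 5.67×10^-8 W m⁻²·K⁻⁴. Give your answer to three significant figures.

1700 W m⁻²

Invert the energy balance for S: S = 4σT⁴/(1−α).
The emitted flux is σT⁴ = 207.6 W m⁻².
S = 4·207.6/0.49 = 1695 W m⁻².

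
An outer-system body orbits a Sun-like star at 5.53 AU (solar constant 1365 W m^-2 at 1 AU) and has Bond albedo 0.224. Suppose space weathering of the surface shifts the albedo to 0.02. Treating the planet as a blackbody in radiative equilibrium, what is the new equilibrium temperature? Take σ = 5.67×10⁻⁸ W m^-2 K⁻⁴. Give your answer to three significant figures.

By the inverse-square law, S = 1365/5.53² = 44.64 W m^-2.
T₂ = [S(1−α₂)/(4σ)]^(1/4) = [44.64·0.98/(4σ)]^(1/4) = 117.8 K.

118 K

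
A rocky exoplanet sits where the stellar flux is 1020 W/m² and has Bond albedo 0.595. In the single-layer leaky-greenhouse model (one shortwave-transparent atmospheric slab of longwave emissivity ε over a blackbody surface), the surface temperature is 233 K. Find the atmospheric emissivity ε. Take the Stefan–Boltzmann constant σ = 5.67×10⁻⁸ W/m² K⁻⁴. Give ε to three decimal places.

0.764

Effective temperature: T_e = [S(1−α)/(4σ)]^(1/4) = 206.6 K.
Since (2−ε)/2 = (T_e/T_s)⁴ = 0.6180, ε = 0.7640.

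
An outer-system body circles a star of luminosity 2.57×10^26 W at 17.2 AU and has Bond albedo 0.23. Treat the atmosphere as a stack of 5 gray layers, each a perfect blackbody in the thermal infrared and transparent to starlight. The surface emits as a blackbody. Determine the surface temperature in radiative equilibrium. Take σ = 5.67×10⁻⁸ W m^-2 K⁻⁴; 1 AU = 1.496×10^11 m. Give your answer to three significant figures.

d = 17.2 × 1.496×10^11 m = 2.573×10^12 m.
S = L/(4πd²) = 3.089 W m^-2.
Top-of-atmosphere balance: σT_e⁴ = S(1−α)/4 = 0.5946 W m^-2 → T_e = 56.91 K.
Layer-by-layer balance gives σT_s⁴ = (N+1)σT_e⁴, so T_s = 6^¼·56.91 = 89.06 K.

89.1 K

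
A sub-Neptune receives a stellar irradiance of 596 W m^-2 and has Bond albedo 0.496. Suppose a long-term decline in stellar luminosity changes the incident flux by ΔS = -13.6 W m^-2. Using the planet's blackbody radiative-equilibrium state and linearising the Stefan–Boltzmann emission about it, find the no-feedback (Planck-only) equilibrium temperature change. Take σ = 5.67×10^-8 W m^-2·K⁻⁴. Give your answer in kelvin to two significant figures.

-1.1 K

The baseline emission temperature is T_e = 190.8 K.
ΔF = Δ[S(1−α)]/4 = (1−0.496)·-13.6/4 = -1.714 W m^-2.
Linearising σT⁴ gives d(σT⁴)/dT = 4σT_e³ = 1.575 W m^-2 per K.
So ΔT₀ = -1.714/1.575 = -1.09 K.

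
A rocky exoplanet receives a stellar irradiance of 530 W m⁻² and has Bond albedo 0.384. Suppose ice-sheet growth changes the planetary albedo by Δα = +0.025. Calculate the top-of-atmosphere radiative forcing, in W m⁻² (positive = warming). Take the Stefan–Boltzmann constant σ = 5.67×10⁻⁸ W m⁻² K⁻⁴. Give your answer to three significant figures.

TOA radiative forcing: ΔF = −S·Δα/4 = −530.0·(+0.025)/4 = -3.312 W m⁻².

-3.31 W m⁻²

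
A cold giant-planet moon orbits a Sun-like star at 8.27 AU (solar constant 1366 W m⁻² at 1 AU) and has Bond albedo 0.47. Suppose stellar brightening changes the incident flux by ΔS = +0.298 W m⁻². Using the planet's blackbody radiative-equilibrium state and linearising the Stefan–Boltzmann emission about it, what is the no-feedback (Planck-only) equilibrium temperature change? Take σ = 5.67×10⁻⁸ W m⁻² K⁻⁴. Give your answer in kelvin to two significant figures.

0.31 K

Irradiance scales as 1/d², so S = 1366 W m⁻² × (1/8.27)² = 19.97 W m⁻².
The baseline emission temperature is T_e = 82.65 K.
Only a fraction (1−α) is absorbed and it's spread over 4πR², so ΔF = (1−α)ΔS/4 = 0.03948 W m⁻².
Planck response: λ_P = 4σT_e³ = 4·5.67×10⁻⁸·(82.65)³ = 0.1281 W m⁻²/K.
Hence the no-feedback warming is ΔF/(4σT_e³) = 0.308 K.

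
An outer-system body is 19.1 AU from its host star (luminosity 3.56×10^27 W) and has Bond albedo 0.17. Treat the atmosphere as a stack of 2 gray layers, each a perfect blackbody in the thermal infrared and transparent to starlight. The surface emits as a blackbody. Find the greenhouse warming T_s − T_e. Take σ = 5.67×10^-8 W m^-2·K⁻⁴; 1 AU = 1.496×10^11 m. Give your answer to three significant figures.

Orbital distance: d = 19.1 AU = 2.857×10^12 m.
Flux at the orbit: S = L/(4πd²) = 3.56×10^27/(4π·(2.86×10^12)²) = 34.70 W m^-2.
OLR = S(1−α)/4 = 7.200 W m^-2; the top layer radiates at T_e = 106.2 K.
Surface: T_s = (3)^¼·T_e = 139.7 K.
Warming: T_s − T_e = 33.55 K.

33.6 K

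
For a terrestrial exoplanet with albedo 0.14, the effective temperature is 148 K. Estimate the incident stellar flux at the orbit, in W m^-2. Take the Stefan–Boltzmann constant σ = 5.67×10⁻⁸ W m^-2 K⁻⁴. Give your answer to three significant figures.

From S(1−α)/4 = σT⁴: S = 4σT⁴/(1−α).
The emitted flux is σT⁴ = 27.20 W m^-2.
So S = 4×27.20/(1−0.14) = 126.5 W m^-2.

127 W m^-2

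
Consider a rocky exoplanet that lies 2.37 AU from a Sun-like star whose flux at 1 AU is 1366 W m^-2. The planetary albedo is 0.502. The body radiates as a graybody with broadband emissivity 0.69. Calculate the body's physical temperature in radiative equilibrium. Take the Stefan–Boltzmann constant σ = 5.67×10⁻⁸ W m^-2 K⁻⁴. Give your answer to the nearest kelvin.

167 kelvin

Flux at the orbit: S = 1366/(2.37)² = 243.2 W m^-2.
The planet absorbs (1−α)S over its disc πR² and re-emits over 4πR², so the mean absorbed flux is (1−0.502)·243.2/4 = 30.28 W m^-2.
Equating to εσT⁴ with ε = 0.69: T = (30.28/0.69σ)^(1/4) = 166.8 K.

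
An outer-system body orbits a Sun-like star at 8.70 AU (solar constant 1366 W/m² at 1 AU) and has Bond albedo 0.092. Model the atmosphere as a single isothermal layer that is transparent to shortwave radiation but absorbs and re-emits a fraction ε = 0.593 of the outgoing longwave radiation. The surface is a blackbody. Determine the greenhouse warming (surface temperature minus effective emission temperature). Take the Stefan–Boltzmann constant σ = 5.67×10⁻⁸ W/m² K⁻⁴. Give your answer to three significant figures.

By the inverse-square law, S = 1366/8.70² = 18.05 W/m².
The planet radiates to space at T_e = [S(1−α)/(4σ)]^(1/4) = 92.20 K.
The surface balance (absorbed SW + ε·downward IR = σT_s⁴) with T_a⁴ = T_s⁴/2 reduces to T_s = T_e·[2/(2−ε)]^¼ = 100.7 K.
Greenhouse warming: T_s − T_e = 8.473 K.

8.47 kelvin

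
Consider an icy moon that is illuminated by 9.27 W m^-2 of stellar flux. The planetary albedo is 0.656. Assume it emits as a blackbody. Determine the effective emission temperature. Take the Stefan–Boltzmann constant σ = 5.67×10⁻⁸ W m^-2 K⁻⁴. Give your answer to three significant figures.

61.2 kelvin

Averaging over the sphere, the absorbed flux is S(1−α)/4 = 0.7972 W m^-2.
Set σT⁴ = 0.7972 → T = (0.7972/σ)^(1/4) = 61.23 K.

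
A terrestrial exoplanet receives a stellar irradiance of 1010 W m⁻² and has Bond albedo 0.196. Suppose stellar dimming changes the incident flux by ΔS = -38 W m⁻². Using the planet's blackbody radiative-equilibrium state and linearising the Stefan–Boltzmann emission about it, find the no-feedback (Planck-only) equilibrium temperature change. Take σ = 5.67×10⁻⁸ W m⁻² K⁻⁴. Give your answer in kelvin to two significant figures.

-2.3 K

Unperturbed T_e = [1010·(1−0.196)/(4σ)]^¼ = 244.6 K.
Only a fraction (1−α) is absorbed and it's spread over 4πR², so ΔF = (1−α)ΔS/4 = -7.638 W m⁻².
The Planck feedback parameter is 4σT_e³ = 3.320 W m⁻²/K.
ΔT₀ = ΔF/λ_P = -7.638/3.320 = -2.30 K.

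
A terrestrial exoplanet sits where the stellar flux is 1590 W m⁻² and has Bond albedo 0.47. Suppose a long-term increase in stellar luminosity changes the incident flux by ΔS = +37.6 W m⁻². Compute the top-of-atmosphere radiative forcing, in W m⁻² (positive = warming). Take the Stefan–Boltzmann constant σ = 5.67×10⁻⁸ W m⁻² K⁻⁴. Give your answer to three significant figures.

ΔF = Δ[S(1−α)]/4 = (1−0.47)·+37.6/4 = 4.982 W m⁻².

4.98 W m⁻²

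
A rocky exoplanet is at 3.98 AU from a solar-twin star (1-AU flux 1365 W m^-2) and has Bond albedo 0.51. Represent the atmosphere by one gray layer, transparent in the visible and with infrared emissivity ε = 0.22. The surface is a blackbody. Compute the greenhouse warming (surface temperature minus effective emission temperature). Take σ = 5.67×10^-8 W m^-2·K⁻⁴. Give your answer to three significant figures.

3.45 kelvin

Flux at the orbit: S = 1365/(3.98)² = 86.17 W m^-2.
Effective emission temperature (TOA balance): σT_e⁴ = S(1−α)/4 = 10.56 W m^-2 → T_e = 116.8 K.
Surface balance with a leaky layer gives σT_s⁴ = σT_e⁴·2/(2−ε), so T_s = T_e·[2/(2−0.22)]^(1/4) = 120.3 K.
Greenhouse warming: T_s − T_e = 3.453 K.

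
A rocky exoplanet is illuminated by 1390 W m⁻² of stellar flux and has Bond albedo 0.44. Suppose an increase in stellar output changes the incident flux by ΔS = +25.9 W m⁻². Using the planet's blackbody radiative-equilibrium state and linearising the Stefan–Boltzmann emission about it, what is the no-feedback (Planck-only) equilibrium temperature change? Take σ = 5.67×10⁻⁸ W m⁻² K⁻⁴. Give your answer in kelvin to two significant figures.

Reference equilibrium: T_e = [S(1−α)/(4σ)]^(1/4) = 242.0 K.
TOA radiative forcing: ΔF = (1−α)ΔS/4 = 0.56·(+25.9)/4 = 3.626 W m⁻².
Linearising σT⁴ gives d(σT⁴)/dT = 4σT_e³ = 3.216 W m⁻² per K.
ΔT₀ = ΔF/λ_P = 3.626/3.216 = 1.13 K.

1.1 K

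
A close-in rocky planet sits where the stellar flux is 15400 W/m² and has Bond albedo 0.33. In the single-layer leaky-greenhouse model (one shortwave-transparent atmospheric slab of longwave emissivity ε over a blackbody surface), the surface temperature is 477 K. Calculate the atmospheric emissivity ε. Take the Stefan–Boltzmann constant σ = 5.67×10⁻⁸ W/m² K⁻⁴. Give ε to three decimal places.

Effective temperature: T_e = [S(1−α)/(4σ)]^(1/4) = 461.8 K.
Inverting T_s⁴ = 2T_e⁴/(2−ε): (T_e/T_s)⁴ = 0.8788, so ε = 2(1 − 0.8788) = 0.2424.

0.242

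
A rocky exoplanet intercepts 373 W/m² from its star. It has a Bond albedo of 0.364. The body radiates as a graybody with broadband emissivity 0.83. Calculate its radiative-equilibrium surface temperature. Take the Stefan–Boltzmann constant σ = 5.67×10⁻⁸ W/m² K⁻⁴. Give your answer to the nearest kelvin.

188 kelvin

Absorbed flux (global mean): S(1−α)/4 = 373.0·0.636/4 = 59.31 W/m².
Radiative balance εσT⁴ = 59.31 gives T = [59.31/(0.83·σ)]^(1/4) = 188.4 K.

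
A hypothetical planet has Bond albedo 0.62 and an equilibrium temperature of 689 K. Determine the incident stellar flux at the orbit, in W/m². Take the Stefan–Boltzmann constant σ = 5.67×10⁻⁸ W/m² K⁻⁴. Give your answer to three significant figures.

1.35×10^5 W/m²

Invert the energy balance for S: S = 4σT⁴/(1−α).
The emitted flux is σT⁴ = 12780 W/m².
So S = 4×12780/(1−0.62) = 1.345×10^5 W/m².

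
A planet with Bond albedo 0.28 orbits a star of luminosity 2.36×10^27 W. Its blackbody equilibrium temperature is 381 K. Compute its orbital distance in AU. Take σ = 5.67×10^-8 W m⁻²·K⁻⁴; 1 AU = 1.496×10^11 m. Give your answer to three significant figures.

1.12 AU

Energy balance gives S = 4σT⁴/(1−α) = 6638 W m⁻².
From L = 4πd²S, d = √(2.36×10^27/(4π·6638)) = 1.682×10^11 m = 1.124 AU.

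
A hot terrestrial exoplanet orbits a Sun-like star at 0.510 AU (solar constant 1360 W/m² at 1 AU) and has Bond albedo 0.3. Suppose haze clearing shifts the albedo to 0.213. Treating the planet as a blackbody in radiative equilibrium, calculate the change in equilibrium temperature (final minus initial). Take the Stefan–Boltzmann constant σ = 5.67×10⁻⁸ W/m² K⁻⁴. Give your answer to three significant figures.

By the inverse-square law, S = 1360/0.510² = 5229 W/m².
Before: T₁ = [5229·0.7/(4σ)]^(1/4) = 356.4 K.
Final:   T₂ = [S(1−0.213)/(4σ)]^(1/4) = 367.0 K.
Change: 367.0 − 356.4 = 10.59 K.

10.6 K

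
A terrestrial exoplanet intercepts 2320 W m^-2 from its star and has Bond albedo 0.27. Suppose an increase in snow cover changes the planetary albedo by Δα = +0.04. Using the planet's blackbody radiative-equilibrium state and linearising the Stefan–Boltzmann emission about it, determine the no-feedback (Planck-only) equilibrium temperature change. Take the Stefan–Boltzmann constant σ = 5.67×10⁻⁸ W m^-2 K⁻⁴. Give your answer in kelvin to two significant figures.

Unperturbed T_e = [2320·(1−0.27)/(4σ)]^¼ = 294.0 K.
ΔF = −(S/4)Δα = −(2320/4)×(+0.04) = -23.20 W m^-2.
The Planck feedback parameter is 4σT_e³ = 5.761 W m^-2/K.
So ΔT₀ = -23.20/5.761 = -4.03 K.

-4.0 K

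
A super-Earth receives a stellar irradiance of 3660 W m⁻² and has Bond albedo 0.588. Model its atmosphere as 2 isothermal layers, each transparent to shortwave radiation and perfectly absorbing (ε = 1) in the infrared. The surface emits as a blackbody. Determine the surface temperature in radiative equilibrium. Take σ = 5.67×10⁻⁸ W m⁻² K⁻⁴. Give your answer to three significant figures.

376 K

OLR = S(1−α)/4 = 377.0 W m⁻²; the top layer radiates at T_e = 285.6 K.
For an N-layer opaque stack, T_s⁴ = (N+1)T_e⁴, hence T_s = (3)^(1/4)×285.6 K = 375.8 K.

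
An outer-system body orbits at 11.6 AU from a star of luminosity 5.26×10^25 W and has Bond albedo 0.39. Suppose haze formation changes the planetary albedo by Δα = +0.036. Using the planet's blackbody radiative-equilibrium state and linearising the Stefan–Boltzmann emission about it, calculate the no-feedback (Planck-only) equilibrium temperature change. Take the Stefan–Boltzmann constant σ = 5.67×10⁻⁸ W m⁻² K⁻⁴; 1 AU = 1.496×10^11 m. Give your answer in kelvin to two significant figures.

-0.65 K

d = 11.6 × 1.496×10^11 m = 1.735×10^12 m.
Spreading L over a sphere of radius d: S = 5.26×10^25/(4π·1.74×10^12²) = 1.390 W m⁻².
Unperturbed T_e = [1.390·(1−0.39)/(4σ)]^¼ = 43.97 K.
TOA radiative forcing: ΔF = −S·Δα/4 = −1.390·(+0.036)/4 = -0.01251 W m⁻².
The Planck feedback parameter is 4σT_e³ = 0.01928 W m⁻²/K.
ΔT₀ = ΔF/λ_P = -0.01251/0.01928 = -0.649 K.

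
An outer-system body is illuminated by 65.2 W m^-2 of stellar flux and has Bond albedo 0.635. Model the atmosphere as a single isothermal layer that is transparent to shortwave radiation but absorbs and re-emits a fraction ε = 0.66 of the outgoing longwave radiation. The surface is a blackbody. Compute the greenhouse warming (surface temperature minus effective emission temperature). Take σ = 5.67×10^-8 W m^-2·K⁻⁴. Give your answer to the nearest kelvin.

11 K

The planet radiates to space at T_e = [S(1−α)/(4σ)]^(1/4) = 101.2 K.
The surface balance (absorbed SW + ε·downward IR = σT_s⁴) with T_a⁴ = T_s⁴/2 reduces to T_s = T_e·[2/(2−ε)]^¼ = 111.9 K.
Greenhouse warming: T_s − T_e = 10.66 K.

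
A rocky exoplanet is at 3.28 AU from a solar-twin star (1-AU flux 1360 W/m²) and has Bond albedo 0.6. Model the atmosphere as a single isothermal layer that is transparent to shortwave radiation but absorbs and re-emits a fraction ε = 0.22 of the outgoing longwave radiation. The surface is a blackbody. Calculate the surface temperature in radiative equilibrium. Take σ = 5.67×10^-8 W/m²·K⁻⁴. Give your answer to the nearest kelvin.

By the inverse-square law, S = 1360/3.28² = 126.4 W/m².
At the top of the atmosphere, σT_e⁴ = S(1−α)/4 = 12.64 W/m², giving T_e = 122.2 K.
The surface balance (absorbed SW + ε·downward IR = σT_s⁴) with T_a⁴ = T_s⁴/2 reduces to T_s = T_e·[2/(2−ε)]^¼ = 125.8 K.

126 kelvin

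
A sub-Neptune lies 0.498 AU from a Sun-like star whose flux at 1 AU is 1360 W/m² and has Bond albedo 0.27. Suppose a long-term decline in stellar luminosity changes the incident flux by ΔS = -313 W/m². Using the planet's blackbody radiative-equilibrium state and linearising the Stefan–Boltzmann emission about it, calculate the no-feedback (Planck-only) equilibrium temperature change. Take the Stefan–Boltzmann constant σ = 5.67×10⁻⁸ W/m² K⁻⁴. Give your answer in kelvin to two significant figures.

Flux at the orbit: S = 1360/(0.498)² = 5484 W/m².
The baseline emission temperature is T_e = 364.5 K.
Only a fraction (1−α) is absorbed and it's spread over 4πR², so ΔF = (1−α)ΔS/4 = -57.12 W/m².
Planck response: λ_P = 4σT_e³ = 4·5.67×10⁻⁸·(364.5)³ = 10.98 W/m²/K.
Hence the no-feedback warming is ΔF/(4σT_e³) = -5.20 K.

-5.2 K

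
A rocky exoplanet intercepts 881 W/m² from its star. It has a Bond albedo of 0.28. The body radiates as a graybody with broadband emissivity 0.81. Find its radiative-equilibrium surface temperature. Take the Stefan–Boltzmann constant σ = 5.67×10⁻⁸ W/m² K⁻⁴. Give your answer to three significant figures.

Averaging over the sphere, the absorbed flux is S(1−α)/4 = 158.6 W/m².
Equating to εσT⁴ with ε = 0.81: T = (158.6/0.81σ)^(1/4) = 242.4 K.

242 kelvin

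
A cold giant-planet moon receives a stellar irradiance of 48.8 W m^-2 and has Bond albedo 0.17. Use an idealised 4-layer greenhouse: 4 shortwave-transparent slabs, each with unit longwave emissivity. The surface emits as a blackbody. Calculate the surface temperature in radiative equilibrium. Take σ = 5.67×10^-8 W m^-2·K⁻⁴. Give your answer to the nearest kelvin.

OLR = S(1−α)/4 = 10.13 W m^-2; the top layer radiates at T_e = 115.6 K.
Layer-by-layer balance gives σT_s⁴ = (N+1)σT_e⁴, so T_s = 5^¼·115.6 = 172.9 K.

173 kelvin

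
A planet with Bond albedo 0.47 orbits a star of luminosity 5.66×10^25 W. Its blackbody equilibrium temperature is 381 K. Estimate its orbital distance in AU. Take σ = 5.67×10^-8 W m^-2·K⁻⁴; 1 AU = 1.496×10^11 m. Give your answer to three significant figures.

0.149 AU

The flux needed for this T is 4σT⁴/(1−0.47) = 9017 W m^-2.
Then d = [L/(4πS)]^(1/2) = 2.235×10^10 m, i.e. 0.1494 AU.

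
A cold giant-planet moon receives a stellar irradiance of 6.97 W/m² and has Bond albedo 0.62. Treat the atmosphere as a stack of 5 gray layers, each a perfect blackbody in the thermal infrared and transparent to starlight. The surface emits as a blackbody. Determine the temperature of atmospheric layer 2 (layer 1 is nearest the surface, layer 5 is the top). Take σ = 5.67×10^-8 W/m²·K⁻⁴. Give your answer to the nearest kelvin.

The effective emission temperature is T_e = [S(1−α)/(4σ)]^¼ = 58.46 K.
The net upward flux σT_e⁴ is constant between every pair of levels, so T_k⁴ = (N+1−k)T_e⁴.
T_2 = (4)^(1/4)·58.46 = 82.67 K.

83 kelvin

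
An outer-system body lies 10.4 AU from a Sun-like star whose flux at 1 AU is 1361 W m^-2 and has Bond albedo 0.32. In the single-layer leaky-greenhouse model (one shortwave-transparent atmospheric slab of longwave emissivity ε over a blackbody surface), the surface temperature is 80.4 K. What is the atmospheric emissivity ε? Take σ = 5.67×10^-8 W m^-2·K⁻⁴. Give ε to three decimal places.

0.194

By the inverse-square law, S = 1361/10.4² = 12.58 W m^-2.
First, T_e = [12.58·(1−0.32)/(4σ)]^(1/4) = 78.37 K.
T_s⁴ = T_e⁴·2/(2−ε) → ε = 2 − 2(T_e/T_s)⁴ = 2 − 2·(78.37/80.4)⁴ = 0.1942.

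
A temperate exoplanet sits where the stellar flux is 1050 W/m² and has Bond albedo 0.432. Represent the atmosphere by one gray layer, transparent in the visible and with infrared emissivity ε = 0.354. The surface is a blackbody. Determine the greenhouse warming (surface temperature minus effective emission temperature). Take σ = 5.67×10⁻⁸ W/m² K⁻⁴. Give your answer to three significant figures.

11.3 K

Effective emission temperature (TOA balance): σT_e⁴ = S(1−α)/4 = 149.1 W/m² → T_e = 226.5 K.
For a single slab of emissivity ε, T_s⁴ = 2T_e⁴/(2−ε); thus T_s = 226.5·(1.215)^(1/4) = 237.8 K.
T_s − T_e = 237.8 − 226.5 = 11.30 K.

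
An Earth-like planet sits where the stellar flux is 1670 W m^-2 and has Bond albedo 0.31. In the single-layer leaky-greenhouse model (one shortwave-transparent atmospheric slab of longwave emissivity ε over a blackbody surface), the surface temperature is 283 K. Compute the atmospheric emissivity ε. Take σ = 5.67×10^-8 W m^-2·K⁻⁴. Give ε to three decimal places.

0.416

First, T_e = [1670·(1−0.31)/(4σ)]^(1/4) = 267.0 K.
Since (2−ε)/2 = (T_e/T_s)⁴ = 0.7921, ε = 0.4158.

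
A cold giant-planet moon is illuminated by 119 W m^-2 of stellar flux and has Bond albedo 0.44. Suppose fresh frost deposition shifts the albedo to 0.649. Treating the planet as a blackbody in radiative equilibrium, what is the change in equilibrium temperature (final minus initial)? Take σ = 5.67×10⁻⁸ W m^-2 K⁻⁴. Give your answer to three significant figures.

-14.4 K

Before: T₁ = [119.0·0.56/(4σ)]^(1/4) = 130.9 K.
Final:   T₂ = [S(1−0.649)/(4σ)]^(1/4) = 116.5 K.
Change: 116.5 − 130.9 = -14.43 K.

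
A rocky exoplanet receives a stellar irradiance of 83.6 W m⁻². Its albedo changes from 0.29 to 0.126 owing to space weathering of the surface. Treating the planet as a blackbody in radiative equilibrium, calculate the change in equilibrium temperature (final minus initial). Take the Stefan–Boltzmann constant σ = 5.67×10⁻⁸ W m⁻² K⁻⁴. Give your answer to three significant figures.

Before: T₁ = [83.60·0.71/(4σ)]^(1/4) = 127.2 K.
Final:   T₂ = [S(1−0.126)/(4σ)]^(1/4) = 134.0 K.
ΔT = T₂ − T₁ = 6.783 K.

6.78 kelvin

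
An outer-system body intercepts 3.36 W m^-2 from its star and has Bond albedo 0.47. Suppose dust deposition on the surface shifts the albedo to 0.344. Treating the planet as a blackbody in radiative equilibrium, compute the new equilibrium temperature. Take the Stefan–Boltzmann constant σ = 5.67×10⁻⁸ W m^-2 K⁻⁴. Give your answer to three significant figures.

55.8 K

T₂ = [S(1−α₂)/(4σ)]^(1/4) = [3.360·0.656/(4σ)]^(1/4) = 55.83 K.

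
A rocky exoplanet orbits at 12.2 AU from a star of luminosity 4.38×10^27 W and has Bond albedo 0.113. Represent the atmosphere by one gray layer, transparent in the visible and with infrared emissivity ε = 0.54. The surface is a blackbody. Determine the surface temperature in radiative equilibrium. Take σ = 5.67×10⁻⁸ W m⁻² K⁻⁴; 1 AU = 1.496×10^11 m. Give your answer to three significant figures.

Orbital distance: d = 12.2 AU = 1.825×10^12 m.
S = L/(4πd²) = 104.6 W m⁻².
At the top of the atmosphere, σT_e⁴ = S(1−α)/4 = 23.20 W m⁻², giving T_e = 142.2 K.
Surface balance with a leaky layer gives σT_s⁴ = σT_e⁴·2/(2−ε), so T_s = T_e·[2/(2−0.54)]^(1/4) = 153.9 K.

154 K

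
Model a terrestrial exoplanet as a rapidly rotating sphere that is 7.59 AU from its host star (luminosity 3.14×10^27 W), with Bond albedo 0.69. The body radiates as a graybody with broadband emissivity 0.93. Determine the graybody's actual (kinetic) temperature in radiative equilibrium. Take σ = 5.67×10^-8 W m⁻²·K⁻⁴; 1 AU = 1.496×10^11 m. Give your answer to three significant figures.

130 K

Orbital distance: d = 7.59 AU = 1.135×10^12 m.
Flux at the orbit: S = L/(4πd²) = 3.14×10^27/(4π·(1.14×10^12)²) = 193.8 W m⁻².
Absorbed flux (global mean): S(1−α)/4 = 193.8·0.31/4 = 15.02 W m⁻².
Equating to εσT⁴ with ε = 0.93: T = (15.02/0.93σ)^(1/4) = 129.9 K.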